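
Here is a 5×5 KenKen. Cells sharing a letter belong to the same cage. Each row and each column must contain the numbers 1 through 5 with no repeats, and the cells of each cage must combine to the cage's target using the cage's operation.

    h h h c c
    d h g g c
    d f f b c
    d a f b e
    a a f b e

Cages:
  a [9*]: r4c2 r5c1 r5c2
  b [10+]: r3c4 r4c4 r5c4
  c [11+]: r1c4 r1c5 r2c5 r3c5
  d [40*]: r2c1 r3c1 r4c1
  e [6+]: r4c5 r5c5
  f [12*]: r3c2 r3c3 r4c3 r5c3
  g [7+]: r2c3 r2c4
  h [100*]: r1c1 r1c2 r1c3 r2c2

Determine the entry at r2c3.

4

Cage h has product 100; hence r2c2 = 5.
The 3 cells of cage a must have product 9, leaving r4c2 = 3.
Cage a needs product 9, which forces r5c1 = 3.
Cage a needs product 9, which forces r5c2 = 1.
Column 2 now contains 1, which forces r1c2 = 4.
Column 2 now contains 1, which forces r3c2 = 2.
Cage f has product 12, which forces r3c3 = 3.
The 4 cells of cage f must have product 12; hence r4c3 = 1.
Cage f has product 12; hence r5c3 = 2.
Cage h has product 100, leaving r1c1 = 1.
Column 3 now contains 1; hence r1c3 = 5.
3 is placed in column 3; hence r2c3 = 4.
The two cells of cage g must have sum 7, which forces r2c4 = 3.
The 3 cells of cage b must have sum 10, leaving r3c4 = 1.
The two cells of cage e must have sum 6, which forces r4c5 = 2.
Cage e's pair has sum 6, which forces r5c5 = 4.
Column 4 now contains 3, which forces r1c4 = 2.
Column 5 already has 2; hence r1c5 = 3.
Row 2 already has 4, which forces r2c1 = 2.
Column 5 already has 2, which forces r2c5 = 1.
Column 5 already has 4; hence r3c5 = 5.
Cage b has sum 10, so r4c4 = 4.
Row 5 already has 4; hence r5c4 = 5.
5 is placed in row 3, so r3c1 = 4.
4 is placed in row 4, leaving r4c1 = 5.
Completed grid: 1 4 5 2 3 / 2 5 4 3 1 / 4 2 3 1 5 / 5 3 1 4 2 / 3 1 2 5 4.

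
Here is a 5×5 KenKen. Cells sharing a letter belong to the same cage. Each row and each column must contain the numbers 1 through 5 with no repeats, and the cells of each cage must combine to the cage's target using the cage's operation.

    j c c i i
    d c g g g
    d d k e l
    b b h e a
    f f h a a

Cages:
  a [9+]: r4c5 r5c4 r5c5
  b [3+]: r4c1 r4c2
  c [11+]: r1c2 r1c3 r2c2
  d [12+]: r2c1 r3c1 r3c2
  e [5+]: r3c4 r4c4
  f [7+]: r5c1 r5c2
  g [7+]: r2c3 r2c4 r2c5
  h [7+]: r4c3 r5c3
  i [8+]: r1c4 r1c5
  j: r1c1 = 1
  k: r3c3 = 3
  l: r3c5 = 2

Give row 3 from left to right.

J is a freebie, which forces r1c1 = 1.
Cage k is given, leaving r3c3 = 3.
L is a freebie, which forces r3c5 = 2.
1 is placed in column 1, leaving r4c1 = 2.
Row 4 already has 2, which forces r4c2 = 1.
Cage d has sum 12, which forces r2c1 = 3.
Cage e's pair has sum 5, leaving r3c4 = 1.
The two cells of cage h must have sum 7, which forces r4c3 = 5.
Cage e's pair has sum 5, so r4c4 = 4.
Row 4 now contains 4, so r4c5 = 3.
The two cells of cage h must have sum 7, which forces r5c3 = 2.
Column 3 already has 2, leaving r1c3 = 4.
Cage i's pair has sum 8, which forces r1c4 = 3.
Column 5 already has 3; hence r1c5 = 5.
Column 3 now contains 4, so r2c3 = 1.
Column 4 now contains 4, which forces r2c4 = 2.
Row 2 already has 1; hence r2c5 = 4.
The two cells of cage f must have sum 7, leaving r5c1 = 4.
Cage f needs two cells with sum 7; hence r5c2 = 3.
Cage a needs sum 9, leaving r5c4 = 5.
Cage a needs sum 9, which forces r5c5 = 1.
5 is placed in row 1, so r1c2 = 2.
4 is placed in row 2; hence r2c2 = 5.
Column 1 already has 4, which forces r3c1 = 5.
The 3 cells of cage d must have sum 12; hence r3c2 = 4.
Completed grid: 1 2 4 3 5 / 3 5 1 2 4 / 5 4 3 1 2 / 2 1 5 4 3 / 4 3 2 5 1.

5 4 3 1 2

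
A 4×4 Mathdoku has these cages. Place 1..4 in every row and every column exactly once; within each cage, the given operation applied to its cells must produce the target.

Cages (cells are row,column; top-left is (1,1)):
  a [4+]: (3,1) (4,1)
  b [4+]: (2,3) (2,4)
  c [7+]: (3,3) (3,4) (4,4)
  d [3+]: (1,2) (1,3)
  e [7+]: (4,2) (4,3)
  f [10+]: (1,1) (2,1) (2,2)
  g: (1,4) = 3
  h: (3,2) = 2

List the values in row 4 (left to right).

1 3 4 2

Cage g is given, leaving (1,4) = 3.
Column 4 now contains 3, leaving (2,4) = 1.
Cage h is a single given cell, leaving (3,2) = 2.
2 is placed in row 3; hence (3,4) = 4.
Column 4 already has 4, which forces (4,4) = 2.
3 is placed in row 1; hence (1,1) = 4.
Column 2 now contains 2, which forces (1,2) = 1.
The two cells of cage d must have sum 3; hence (1,3) = 2.
Cage f has sum 10, which forces (2,1) = 2.
Cage f has sum 10, which forces (2,2) = 4.
1 is placed in row 2; hence (2,3) = 3.
Cage c has sum 7, so (3,3) = 1.
4 is placed in column 2, so (4,2) = 3.
3 is placed in column 3, leaving (4,3) = 4.
1 is placed in row 3, which forces (3,1) = 3.
Row 4 already has 3; hence (4,1) = 1.
Filled in: 4 1 2 3 / 2 4 3 1 / 3 2 1 4 / 1 3 4 2.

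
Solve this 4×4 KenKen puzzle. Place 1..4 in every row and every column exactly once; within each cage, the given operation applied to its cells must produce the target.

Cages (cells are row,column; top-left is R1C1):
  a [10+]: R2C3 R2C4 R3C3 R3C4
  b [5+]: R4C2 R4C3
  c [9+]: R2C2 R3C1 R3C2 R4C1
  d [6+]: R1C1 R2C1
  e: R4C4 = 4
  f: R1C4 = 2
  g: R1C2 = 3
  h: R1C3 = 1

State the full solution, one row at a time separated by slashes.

4 3 1 2 / 2 1 4 3 / 3 4 2 1 / 1 2 3 4

G is a freebie; hence R1C2 = 3.
H is a freebie, leaving R1C3 = 1.
Cage f is given, which forces R1C4 = 2.
Cage e is given; hence R4C4 = 4.
Row 1 already has 2; hence R1C1 = 4.
Cage d's pair has sum 6; hence R2C1 = 2.
2 is placed in row 2; hence R2C3 = 4.
Column 3 already has 4, leaving R3C3 = 2.
Cage b needs two cells with sum 5, which forces R4C2 = 2.
Cage b's pair has sum 5, so R4C3 = 3.
Row 2 now contains 4; hence R2C2 = 1.
Row 2 now contains 1, which forces R2C4 = 3.
Cage c has sum 9, leaving R3C1 = 3.
Cage c needs sum 9; hence R3C2 = 4.
Column 4 already has 3, so R3C4 = 1.
3 is placed in row 4; hence R4C1 = 1.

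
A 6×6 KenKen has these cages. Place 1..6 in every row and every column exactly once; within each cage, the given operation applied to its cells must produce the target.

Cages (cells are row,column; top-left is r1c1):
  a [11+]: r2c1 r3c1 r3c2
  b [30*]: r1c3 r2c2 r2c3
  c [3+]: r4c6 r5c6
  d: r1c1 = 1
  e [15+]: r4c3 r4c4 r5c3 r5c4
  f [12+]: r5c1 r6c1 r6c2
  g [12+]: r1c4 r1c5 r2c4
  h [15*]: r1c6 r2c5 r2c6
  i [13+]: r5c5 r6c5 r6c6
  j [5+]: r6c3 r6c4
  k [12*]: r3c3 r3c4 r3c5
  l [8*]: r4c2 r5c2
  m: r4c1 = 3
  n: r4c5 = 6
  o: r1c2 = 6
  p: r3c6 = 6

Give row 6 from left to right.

D is a freebie, so r1c1 = 1.
Cage o is a single given cell; hence r1c2 = 6.
Cage p is given, so r3c6 = 6.
Cage m is a single given cell, which forces r4c1 = 3.
N is a freebie, which forces r4c5 = 6.
The only place for 6 in row 6 is r6c1.
Column 2 needs a 3, and only r2c2 is open for it.
Cage h needs product 15, so r1c6 = 3.
Row 2 needs a 4, and only r2c1 is open for it.
Row 2 needs a 2, and only r2c3 is open for it.
Column 3 already has 2, which forces r1c3 = 5.
Cage g needs sum 12; hence r2c4 = 6.
Cage e needs sum 15; hence r5c3 = 6.
In row 4, 5 can only go at r4c4, so r4c4 = 5.
Cage e needs sum 15, so r4c3 = 1.
Row 4 now contains 1, leaving r4c6 = 2.
Cage e has sum 15, leaving r5c4 = 3.
2 is placed in column 6; hence r5c6 = 1.
Cage h has product 15, so r2c5 = 1.
Column 6 now contains 1, so r2c6 = 5.
2 is placed in row 4, so r4c2 = 4.
Cage l needs two cells with product 8; hence r5c2 = 2.
4 is placed in column 2, leaving r6c2 = 1.
Row 6 already has 1; hence r6c4 = 2.
5 is placed in column 6, leaving r6c6 = 4.
2 is placed in column 4, which forces r1c4 = 4.
Cage g needs sum 12, so r1c5 = 2.
Cage a has sum 11, which forces r3c1 = 2.
Column 2 now contains 2, so r3c2 = 5.
Cage k needs product 12; hence r3c4 = 1.
Row 5 now contains 2, leaving r5c1 = 5.
The 3 cells of cage i must have sum 13, so r5c5 = 4.
4 is placed in row 6, which forces r6c3 = 3.
The 3 cells of cage i must have sum 13, so r6c5 = 5.
Column 3 already has 3, which forces r3c3 = 4.
4 is placed in column 5, so r3c5 = 3.
The full grid is 1 6 5 4 2 3 / 4 3 2 6 1 5 / 2 5 4 1 3 6 / 3 4 1 5 6 2 / 5 2 6 3 4 1 / 6 1 3 2 5 4.

6 1 3 2 5 4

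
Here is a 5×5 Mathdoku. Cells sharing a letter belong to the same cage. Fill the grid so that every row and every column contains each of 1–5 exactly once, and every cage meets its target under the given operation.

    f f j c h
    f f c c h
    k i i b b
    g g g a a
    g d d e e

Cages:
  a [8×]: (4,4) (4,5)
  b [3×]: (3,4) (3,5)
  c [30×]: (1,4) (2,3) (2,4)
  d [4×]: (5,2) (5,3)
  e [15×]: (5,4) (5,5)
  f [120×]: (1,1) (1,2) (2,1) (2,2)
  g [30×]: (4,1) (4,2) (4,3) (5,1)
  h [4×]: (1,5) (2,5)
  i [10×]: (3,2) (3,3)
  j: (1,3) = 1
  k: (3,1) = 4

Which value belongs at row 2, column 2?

4

J is a freebie; hence (1,3) = 1.
Row 1 already has 1, which forces (1,5) = 4.
4 is placed in column 5, so (2,5) = 1.
Cage k is a single given cell, leaving (3,1) = 4.
Column 5 already has 1, so (3,5) = 3.
4 is placed in column 5, so (4,5) = 2.
1 is placed in column 3, leaving (5,3) = 4.
Column 5 already has 3, so (5,5) = 5.
Cage f needs product 120; hence (2,2) = 4.
3 is placed in row 3, which forces (3,4) = 1.
Row 4 already has 2, so (4,4) = 4.
Cage g needs product 30; hence (5,1) = 2.
4 is placed in row 5, leaving (5,2) = 1.
Row 5 already has 5; hence (5,4) = 3.
The 4 cells of cage f must have product 120; hence (1,2) = 2.
2 is placed in row 1, leaving (1,4) = 5.
Cage c needs product 30, so (2,3) = 3.
Column 4 already has 5; hence (2,4) = 2.
Column 2 already has 2, which forces (3,2) = 5.
5 is placed in row 3, which forces (3,3) = 2.
Cage g needs product 30; hence (4,1) = 1.
5 is placed in column 2, which forces (4,2) = 3.
Column 3 now contains 3, which forces (4,3) = 5.
Row 1 already has 5, which forces (1,1) = 3.
Row 2 already has 3, leaving (2,1) = 5.
Filled in: 3 2 1 5 4 / 5 4 3 2 1 / 4 5 2 1 3 / 1 3 5 4 2 / 2 1 4 3 5.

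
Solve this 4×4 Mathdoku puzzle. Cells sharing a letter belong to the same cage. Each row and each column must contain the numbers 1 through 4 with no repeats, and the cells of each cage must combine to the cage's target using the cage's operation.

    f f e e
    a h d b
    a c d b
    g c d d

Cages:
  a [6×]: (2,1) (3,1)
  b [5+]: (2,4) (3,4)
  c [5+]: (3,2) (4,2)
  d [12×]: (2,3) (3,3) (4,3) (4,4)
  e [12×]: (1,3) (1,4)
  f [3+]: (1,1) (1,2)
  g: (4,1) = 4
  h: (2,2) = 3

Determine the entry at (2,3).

Cage h is a single given cell, which forces (2,2) = 3.
Cage g is a single given cell; hence (4,1) = 4.
Row 2 now contains 3, which forces (2,1) = 2.
Cage a's pair has product 6, so (3,1) = 3.
Cage c needs two cells with sum 5, leaving (3,2) = 4.
Row 3 now contains 4; hence (3,4) = 1.
Cage c's pair has sum 5, leaving (4,2) = 1.
1 is placed in row 4, which forces (4,3) = 3.
Column 4 now contains 1, which forces (4,4) = 2.
2 is placed in column 1, leaving (1,1) = 1.
Column 2 now contains 1, which forces (1,2) = 2.
Column 3 already has 3; hence (1,3) = 4.
Cage e's pair has product 12, leaving (1,4) = 3.
Cage d needs product 12, so (2,3) = 1.
Column 4 now contains 1, which forces (2,4) = 4.
1 is placed in row 3, which forces (3,3) = 2.
Filled in: 1 2 4 3 / 2 3 1 4 / 3 4 2 1 / 4 1 3 2.

1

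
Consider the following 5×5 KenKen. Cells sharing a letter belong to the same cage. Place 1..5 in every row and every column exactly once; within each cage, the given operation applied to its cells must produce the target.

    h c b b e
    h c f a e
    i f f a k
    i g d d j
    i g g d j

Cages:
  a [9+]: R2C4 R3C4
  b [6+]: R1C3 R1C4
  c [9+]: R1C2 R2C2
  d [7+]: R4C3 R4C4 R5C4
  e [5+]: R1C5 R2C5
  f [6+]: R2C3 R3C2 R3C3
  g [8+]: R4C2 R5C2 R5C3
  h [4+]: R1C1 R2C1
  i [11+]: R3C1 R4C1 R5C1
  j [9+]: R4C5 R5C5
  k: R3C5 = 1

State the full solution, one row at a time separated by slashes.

1 5 4 2 3 / 3 4 1 5 2 / 5 3 2 4 1 / 4 2 3 1 5 / 2 1 5 3 4

K is a freebie, so R3C5 = 1.
Cage f needs sum 6, so R2C3 = 1.
Cage h needs two cells with sum 4, leaving R1C1 = 1.
Row 2 now contains 1, which forces R2C1 = 3.
Row 2 already has 3, which forces R2C5 = 2.
2 is placed in column 5, which forces R1C5 = 3.
The only place for 5 in row 1 is R1C2.
Column 2 already has 5, leaving R2C2 = 4.
Row 2 now contains 4, which forces R2C4 = 5.
Column 4 already has 5, which forces R3C4 = 4.
Cage b needs two cells with sum 6, which forces R1C3 = 4.
Column 4 already has 4, so R1C4 = 2.
Cage d has sum 7, leaving R4C3 = 3.
Cage d needs sum 7; hence R4C4 = 1.
Column 3 now contains 3, which forces R5C3 = 5.
The 3 cells of cage d must have sum 7; hence R5C4 = 3.
Row 5 already has 5, so R5C5 = 4.
Cage i has sum 11, leaving R3C1 = 5.
Cage f needs sum 6, so R3C2 = 3.
Column 3 now contains 3, so R3C3 = 2.
Cage i needs sum 11, which forces R4C1 = 4.
Row 4 now contains 1, which forces R4C2 = 2.
Column 5 already has 4, leaving R4C5 = 5.
4 is placed in row 5, so R5C1 = 2.
Cage g needs sum 8, which forces R5C2 = 1.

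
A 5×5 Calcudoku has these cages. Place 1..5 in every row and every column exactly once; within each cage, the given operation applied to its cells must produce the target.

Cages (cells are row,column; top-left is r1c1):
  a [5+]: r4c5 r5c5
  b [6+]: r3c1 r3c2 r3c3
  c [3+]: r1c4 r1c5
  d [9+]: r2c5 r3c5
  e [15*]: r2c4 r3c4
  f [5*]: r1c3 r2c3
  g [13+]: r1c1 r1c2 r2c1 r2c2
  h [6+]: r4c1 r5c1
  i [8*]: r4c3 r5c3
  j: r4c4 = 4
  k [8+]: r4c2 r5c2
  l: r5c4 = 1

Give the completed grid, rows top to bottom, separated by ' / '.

Cage j is a single given cell, so r4c4 = 4.
L is a freebie, leaving r5c4 = 1.
Column 4 now contains 1, so r1c4 = 2.
The two cells of cage c must have sum 3; hence r1c5 = 1.
4 is placed in row 4, which forces r4c3 = 2.
Row 4 now contains 2; hence r4c5 = 3.
Cage i needs two cells with product 8, so r5c3 = 4.
Row 5 already has 4; hence r5c5 = 2.
Row 1 already has 1, which forces r1c3 = 5.
The two cells of cage f must have product 5; hence r2c3 = 1.
Column 3 already has 1, which forces r3c3 = 3.
Row 3 now contains 3, so r3c4 = 5.
Row 3 now contains 5, leaving r3c5 = 4.
Row 4 now contains 2, which forces r4c1 = 1.
3 is placed in row 4, so r4c2 = 5.
Row 5 already has 4, which forces r5c1 = 5.
The two cells of cage k must have sum 8, leaving r5c2 = 3.
Cage g needs sum 13; hence r1c1 = 3.
Column 2 now contains 3, so r1c2 = 4.
The 4 cells of cage g must have sum 13; hence r2c1 = 4.
Cage g has sum 13; hence r2c2 = 2.
Column 4 now contains 5, which forces r2c4 = 3.
Column 5 now contains 4, which forces r2c5 = 5.
1 is placed in column 1; hence r3c1 = 2.
Cage b has sum 6; hence r3c2 = 1.

3 4 5 2 1 / 4 2 1 3 5 / 2 1 3 5 4 / 1 5 2 4 3 / 5 3 4 1 2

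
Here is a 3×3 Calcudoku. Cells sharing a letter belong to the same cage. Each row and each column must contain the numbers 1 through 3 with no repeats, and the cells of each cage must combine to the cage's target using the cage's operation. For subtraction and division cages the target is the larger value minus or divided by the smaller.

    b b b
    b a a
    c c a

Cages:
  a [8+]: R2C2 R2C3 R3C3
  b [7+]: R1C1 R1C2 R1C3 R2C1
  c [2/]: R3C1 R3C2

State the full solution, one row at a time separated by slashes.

Cage b needs sum 7; hence R2C1 = 1.
Cage a needs sum 8; hence R2C2 = 3.
The 3 cells of cage a must have sum 8, which forces R2C3 = 2.
Column 1 now contains 1, so R3C1 = 2.
Row 3 now contains 2, which forces R3C2 = 1.
Cage a needs sum 8, which forces R3C3 = 3.
2 is placed in column 1, so R1C1 = 3.
Column 2 already has 1, so R1C2 = 2.
3 is placed in column 3, so R1C3 = 1.

3 2 1 / 1 3 2 / 2 1 3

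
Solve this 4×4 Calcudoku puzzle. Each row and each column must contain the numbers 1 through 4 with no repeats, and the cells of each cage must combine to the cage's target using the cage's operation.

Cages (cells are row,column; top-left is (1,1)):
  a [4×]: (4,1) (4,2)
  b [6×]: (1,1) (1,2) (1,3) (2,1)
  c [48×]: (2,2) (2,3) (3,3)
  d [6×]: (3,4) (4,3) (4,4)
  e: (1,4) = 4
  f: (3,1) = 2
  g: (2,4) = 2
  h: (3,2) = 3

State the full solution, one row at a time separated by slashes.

E is a freebie; hence (1,4) = 4.
Cage b has product 6, leaving (2,1) = 1.
Cage c needs product 48, leaving (2,2) = 4.
Cage c needs product 48, leaving (2,3) = 3.
Cage g is a single given cell, so (2,4) = 2.
F is a freebie, leaving (3,1) = 2.
H is a freebie, leaving (3,2) = 3.
Cage c needs product 48, leaving (3,3) = 4.
3 is placed in row 3, so (3,4) = 1.
Column 1 now contains 1, leaving (4,1) = 4.
4 is placed in column 2, so (4,2) = 1.
Row 4 now contains 1, which forces (4,3) = 2.
Column 4 now contains 1, leaving (4,4) = 3.
Column 1 now contains 2; hence (1,1) = 3.
Column 2 now contains 1, leaving (1,2) = 2.
Column 3 now contains 2; hence (1,3) = 1.

3 2 1 4 / 1 4 3 2 / 2 3 4 1 / 4 1 2 3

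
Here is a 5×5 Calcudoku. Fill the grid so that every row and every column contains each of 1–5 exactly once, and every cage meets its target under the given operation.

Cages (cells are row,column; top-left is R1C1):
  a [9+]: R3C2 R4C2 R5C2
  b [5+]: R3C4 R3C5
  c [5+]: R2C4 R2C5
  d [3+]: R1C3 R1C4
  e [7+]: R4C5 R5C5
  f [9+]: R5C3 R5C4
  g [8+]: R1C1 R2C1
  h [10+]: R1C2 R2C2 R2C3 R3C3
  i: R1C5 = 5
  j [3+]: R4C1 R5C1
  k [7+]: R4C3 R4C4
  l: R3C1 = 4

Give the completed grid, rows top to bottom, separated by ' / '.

I is a freebie, leaving R1C5 = 5.
Cage l is given, so R3C1 = 4.
Row 1 already has 5, which forces R1C1 = 3.
Cage g's pair has sum 8; hence R2C1 = 5.
In row 1, 4 can only go at R1C2, so R1C2 = 4.
In row 3, 5 can only go at R3C2, so R3C2 = 5.
The only place for 1 in row 3 is R3C3.
1 is placed in column 3, which forces R1C3 = 2.
Cage d's pair has sum 3; hence R1C4 = 1.
The only place for 5 in row 4 is R4C3.
Cage k's pair has sum 7, leaving R4C4 = 2.
5 is placed in column 3, which forces R5C3 = 4.
Cage f's pair has sum 9; hence R5C4 = 5.
Row 5 now contains 4, leaving R5C5 = 3.
Cage h has sum 10; hence R2C2 = 2.
Column 3 already has 4; hence R2C3 = 3.
3 is placed in row 2, so R2C4 = 4.
Row 2 now contains 2, so R2C5 = 1.
Column 4 already has 2; hence R3C4 = 3.
Column 5 now contains 3; hence R3C5 = 2.
Row 4 already has 2; hence R4C1 = 1.
Cage a has sum 9; hence R4C2 = 3.
Column 5 now contains 3, leaving R4C5 = 4.
Cage j needs two cells with sum 3, so R5C1 = 2.
Row 5 already has 3, leaving R5C2 = 1.

3 4 2 1 5 / 5 2 3 4 1 / 4 5 1 3 2 / 1 3 5 2 4 / 2 1 4 5 3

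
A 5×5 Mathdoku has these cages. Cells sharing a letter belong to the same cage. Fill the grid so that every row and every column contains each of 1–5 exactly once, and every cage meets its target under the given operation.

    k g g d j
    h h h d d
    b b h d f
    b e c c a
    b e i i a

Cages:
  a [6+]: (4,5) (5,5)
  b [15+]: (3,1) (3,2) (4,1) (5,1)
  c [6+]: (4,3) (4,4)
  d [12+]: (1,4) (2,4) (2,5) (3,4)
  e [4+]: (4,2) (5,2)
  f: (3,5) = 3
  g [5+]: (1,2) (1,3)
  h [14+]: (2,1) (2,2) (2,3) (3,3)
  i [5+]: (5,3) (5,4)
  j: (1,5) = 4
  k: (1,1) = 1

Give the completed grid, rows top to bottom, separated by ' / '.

K is a freebie, leaving (1,1) = 1.
Cage j is given, which forces (1,5) = 4.
F is a freebie; hence (3,5) = 3.
The only place for 5 in row 1 is (1,4).
In row 3, 1 can only go at (3,4), so (3,4) = 1.
Cage d needs sum 12, leaving (2,4) = 4.
Cage d has sum 12, so (2,5) = 2.
Column 4 already has 4, which forces (4,4) = 2.
Column 4 now contains 2, which forces (5,4) = 3.
Cage h needs sum 14, leaving (3,3) = 5.
Cage e needs two cells with sum 4; hence (4,2) = 3.
Row 4 now contains 2, so (4,3) = 4.
Row 5 already has 3, so (5,2) = 1.
Cage i needs two cells with sum 5, so (5,3) = 2.
Row 5 already has 1; hence (5,5) = 5.
Column 2 now contains 3, leaving (1,2) = 2.
Column 3 now contains 2, so (1,3) = 3.
Cage h has sum 14; hence (2,1) = 3.
Column 2 already has 1; hence (2,2) = 5.
Cage h has sum 14, leaving (2,3) = 1.
Row 3 now contains 5; hence (3,1) = 2.
Row 3 now contains 5; hence (3,2) = 4.
Row 4 already has 4, leaving (4,1) = 5.
Column 5 already has 5; hence (4,5) = 1.
5 is placed in row 5, so (5,1) = 4.

1 2 3 5 4 / 3 5 1 4 2 / 2 4 5 1 3 / 5 3 4 2 1 / 4 1 2 3 5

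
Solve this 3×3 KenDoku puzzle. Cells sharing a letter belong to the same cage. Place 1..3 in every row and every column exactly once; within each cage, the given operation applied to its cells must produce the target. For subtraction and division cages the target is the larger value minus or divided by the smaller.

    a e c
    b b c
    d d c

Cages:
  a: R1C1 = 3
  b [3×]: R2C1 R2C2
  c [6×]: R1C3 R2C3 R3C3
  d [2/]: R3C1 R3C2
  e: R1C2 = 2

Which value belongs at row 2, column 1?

1

A is a freebie, which forces R1C1 = 3.
Cage e is a single given cell, leaving R1C2 = 2.
Row 1 already has 2; hence R1C3 = 1.
Column 1 already has 3, which forces R2C1 = 1.
Row 2 now contains 1, leaving R2C2 = 3.
Row 2 now contains 3, which forces R2C3 = 2.
1 is placed in column 1, leaving R3C1 = 2.
Column 2 now contains 2, so R3C2 = 1.
Column 3 now contains 2, leaving R3C3 = 3.
Filled in: 3 2 1 / 1 3 2 / 2 1 3.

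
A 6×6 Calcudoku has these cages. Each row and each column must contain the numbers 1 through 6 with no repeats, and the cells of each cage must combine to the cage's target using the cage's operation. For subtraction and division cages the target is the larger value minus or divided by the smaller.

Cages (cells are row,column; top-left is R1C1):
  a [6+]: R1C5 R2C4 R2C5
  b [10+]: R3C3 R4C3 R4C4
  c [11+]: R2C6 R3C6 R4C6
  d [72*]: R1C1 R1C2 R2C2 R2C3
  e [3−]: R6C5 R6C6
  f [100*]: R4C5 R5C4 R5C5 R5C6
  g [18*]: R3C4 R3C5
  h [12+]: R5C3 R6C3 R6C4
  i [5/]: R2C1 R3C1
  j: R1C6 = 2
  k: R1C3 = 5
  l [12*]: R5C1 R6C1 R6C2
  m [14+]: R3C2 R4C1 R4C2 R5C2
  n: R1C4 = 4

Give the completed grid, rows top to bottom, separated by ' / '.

K is a freebie; hence R1C3 = 5.
Cage n is given; hence R1C4 = 4.
J is a freebie; hence R1C6 = 2.
Cage f needs product 100, leaving R4C5 = 5.
Row 2 needs a 5, and only R2C1 is open for it.
5 is placed in column 1, so R3C1 = 1.
Row 3 needs a 5, and only R3C2 is open for it.
The only place for 2 in row 3 is R3C3.
The 3 cells of cage b must have sum 10, leaving R4C3 = 6.
The 3 cells of cage b must have sum 10, leaving R4C4 = 2.
Cage h needs sum 12, so R6C4 = 5.
Column 4 now contains 5, so R5C4 = 1.
Cage f needs product 100, which forces R5C5 = 4.
Cage f has product 100; hence R5C6 = 5.
Cage a needs sum 6, leaving R1C5 = 1.
Column 4 now contains 1, which forces R2C4 = 3.
Column 5 already has 4; hence R2C5 = 2.
Column 4 now contains 3, leaving R3C4 = 6.
6 is placed in row 3; hence R3C5 = 3.
6 is placed in row 3; hence R3C6 = 4.
Column 6 already has 4, leaving R4C6 = 1.
Row 5 already has 4, which forces R5C2 = 2.
Row 5 already has 4, which forces R5C3 = 3.
Column 2 already has 2, which forces R6C2 = 1.
Cage h needs sum 12, which forces R6C3 = 4.
Column 5 now contains 3; hence R6C5 = 6.
6 is placed in row 6, so R6C6 = 3.
The 4 cells of cage d must have product 72, so R2C2 = 4.
Column 3 already has 4, so R2C3 = 1.
Column 6 now contains 1, which forces R2C6 = 6.
4 is placed in column 2, leaving R4C2 = 3.
Row 5 already has 3, so R5C1 = 6.
Row 6 already has 3, which forces R6C1 = 2.
6 is placed in column 1, which forces R1C1 = 3.
Column 2 now contains 3; hence R1C2 = 6.
Row 4 now contains 3, so R4C1 = 4.

3 6 5 4 1 2 / 5 4 1 3 2 6 / 1 5 2 6 3 4 / 4 3 6 2 5 1 / 6 2 3 1 4 5 / 2 1 4 5 6 3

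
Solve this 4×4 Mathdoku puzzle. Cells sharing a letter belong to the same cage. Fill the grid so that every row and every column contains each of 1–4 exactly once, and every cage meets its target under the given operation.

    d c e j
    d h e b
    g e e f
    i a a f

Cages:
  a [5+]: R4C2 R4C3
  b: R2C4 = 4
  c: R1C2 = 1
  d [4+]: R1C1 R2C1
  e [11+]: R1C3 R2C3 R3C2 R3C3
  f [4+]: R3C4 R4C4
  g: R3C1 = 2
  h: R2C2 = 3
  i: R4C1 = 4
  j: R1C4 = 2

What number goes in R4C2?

2

Cage c is given; hence R1C2 = 1.
Cage j is a single given cell; hence R1C4 = 2.
H is a freebie, leaving R2C2 = 3.
Cage b is given, so R2C4 = 4.
G is a freebie; hence R3C1 = 2.
Row 3 already has 2, leaving R3C2 = 4.
I is a freebie; hence R4C1 = 4.
Column 2 already has 4, which forces R4C2 = 2.
Row 1 already has 1; hence R1C1 = 3.
The 4 cells of cage e must have sum 11, which forces R1C3 = 4.
3 is placed in row 2; hence R2C1 = 1.
The 4 cells of cage e must have sum 11, leaving R2C3 = 2.
The 4 cells of cage e must have sum 11, so R3C3 = 1.
1 is placed in row 3; hence R3C4 = 3.
Cage a needs two cells with sum 5, which forces R4C3 = 3.
Column 4 already has 3, leaving R4C4 = 1.
Completed grid: 3 1 4 2 / 1 3 2 4 / 2 4 1 3 / 4 2 3 1.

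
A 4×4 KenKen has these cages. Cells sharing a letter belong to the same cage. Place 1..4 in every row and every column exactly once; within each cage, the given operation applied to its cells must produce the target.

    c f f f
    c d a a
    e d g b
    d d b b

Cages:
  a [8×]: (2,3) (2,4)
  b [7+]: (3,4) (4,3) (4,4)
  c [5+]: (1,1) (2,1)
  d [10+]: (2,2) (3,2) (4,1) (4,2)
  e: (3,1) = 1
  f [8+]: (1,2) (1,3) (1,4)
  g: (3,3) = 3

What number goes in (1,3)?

Cage e is a single given cell; hence (3,1) = 1.
G is a freebie, leaving (3,3) = 3.
Row 1 needs a 2, and only (1,1) is open for it.
Column 1 already has 2; hence (2,1) = 3.
Column 1 now contains 3, which forces (4,1) = 4.
The 4 cells of cage d must have sum 10, leaving (2,2) = 1.
Cage d needs sum 10, so (3,2) = 2.
Row 3 now contains 2; hence (3,4) = 4.
Cage d has sum 10, leaving (4,2) = 3.
Column 2 now contains 3; hence (1,2) = 4.
Cage f has sum 8; hence (1,3) = 1.
Cage f has sum 8, leaving (1,4) = 3.
Cage a's pair has product 8, leaving (2,3) = 4.
4 is placed in column 4, which forces (2,4) = 2.
1 is placed in column 3; hence (4,3) = 2.
Column 4 now contains 2, leaving (4,4) = 1.
The full grid is 2 4 1 3 / 3 1 4 2 / 1 2 3 4 / 4 3 2 1.

1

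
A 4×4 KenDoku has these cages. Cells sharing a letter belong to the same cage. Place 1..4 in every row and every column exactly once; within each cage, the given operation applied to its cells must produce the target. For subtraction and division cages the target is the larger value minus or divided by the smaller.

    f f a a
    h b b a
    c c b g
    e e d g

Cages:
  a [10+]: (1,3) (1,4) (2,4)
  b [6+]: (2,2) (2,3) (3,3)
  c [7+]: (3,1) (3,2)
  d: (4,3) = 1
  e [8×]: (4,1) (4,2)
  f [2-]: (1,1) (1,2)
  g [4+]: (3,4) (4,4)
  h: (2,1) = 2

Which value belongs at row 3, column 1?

3

Cage h is a single given cell, leaving (2,1) = 2.
Column 1 now contains 2, leaving (4,1) = 4.
Row 4 already has 4, which forces (4,2) = 2.
Cage d is given, which forces (4,3) = 1.
1 is placed in row 4, leaving (4,4) = 3.
The 3 cells of cage a must have sum 10; hence (1,3) = 4.
Cage a has sum 10, leaving (1,4) = 2.
Cage b has sum 6, so (2,2) = 1.
Cage b has sum 6, so (2,3) = 3.
Column 4 now contains 3; hence (2,4) = 4.
4 is placed in column 1; hence (3,1) = 3.
The two cells of cage c must have sum 7, leaving (3,2) = 4.
Cage b needs sum 6, leaving (3,3) = 2.
Column 4 now contains 3, which forces (3,4) = 1.
Column 1 now contains 3, so (1,1) = 1.
Column 2 already has 1, which forces (1,2) = 3.
Filled in: 1 3 4 2 / 2 1 3 4 / 3 4 2 1 / 4 2 1 3.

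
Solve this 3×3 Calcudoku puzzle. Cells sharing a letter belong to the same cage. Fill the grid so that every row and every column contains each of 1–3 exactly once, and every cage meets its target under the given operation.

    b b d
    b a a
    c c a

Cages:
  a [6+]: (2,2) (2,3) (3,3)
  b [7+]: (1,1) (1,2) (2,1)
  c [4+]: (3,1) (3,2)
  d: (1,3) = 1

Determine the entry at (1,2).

2

Cage d is a single given cell, which forces (1,3) = 1.
Row 1 now contains 1, leaving (1,1) = 3.
Cage b needs sum 7, which forces (1,2) = 2.
Cage b has sum 7, so (2,1) = 2.
The 3 cells of cage a must have sum 6, leaving (2,2) = 1.
2 is placed in row 2, leaving (2,3) = 3.
Column 1 already has 3, which forces (3,1) = 1.
Column 2 now contains 1, which forces (3,2) = 3.
Column 3 now contains 3, which forces (3,3) = 2.
The full grid is 3 2 1 / 2 1 3 / 1 3 2.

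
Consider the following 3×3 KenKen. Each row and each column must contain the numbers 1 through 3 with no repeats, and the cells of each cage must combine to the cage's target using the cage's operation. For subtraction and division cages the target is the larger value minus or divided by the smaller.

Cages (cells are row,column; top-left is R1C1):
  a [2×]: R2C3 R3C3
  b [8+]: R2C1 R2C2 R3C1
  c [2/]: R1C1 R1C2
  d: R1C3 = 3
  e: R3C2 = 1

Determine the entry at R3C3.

2

Cage d is a single given cell, leaving R1C3 = 3.
The 3 cells of cage b must have sum 8, leaving R2C1 = 2.
Cage b needs sum 8, which forces R2C2 = 3.
Row 2 now contains 2, so R2C3 = 1.
Cage b needs sum 8, which forces R3C1 = 3.
E is a freebie, so R3C2 = 1.
Column 3 now contains 1; hence R3C3 = 2.
Column 1 now contains 2; hence R1C1 = 1.
1 is placed in column 2, which forces R1C2 = 2.
Completed grid: 1 2 3 / 2 3 1 / 3 1 2.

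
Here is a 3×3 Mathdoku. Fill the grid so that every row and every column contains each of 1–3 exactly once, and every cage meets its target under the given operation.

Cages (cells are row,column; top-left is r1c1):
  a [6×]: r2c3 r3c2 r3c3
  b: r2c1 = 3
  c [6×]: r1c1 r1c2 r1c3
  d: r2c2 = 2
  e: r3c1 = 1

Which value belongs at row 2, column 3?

1

B is a freebie, leaving r2c1 = 3.
D is a freebie, so r2c2 = 2.
2 is placed in row 2; hence r2c3 = 1.
Cage e is given, so r3c1 = 1.
Row 3 now contains 1, leaving r3c2 = 3.
3 is placed in row 3, which forces r3c3 = 2.
Column 1 now contains 1; hence r1c1 = 2.
3 is placed in column 2, which forces r1c2 = 1.
2 is placed in column 3, so r1c3 = 3.
Filled in: 2 1 3 / 3 2 1 / 1 3 2.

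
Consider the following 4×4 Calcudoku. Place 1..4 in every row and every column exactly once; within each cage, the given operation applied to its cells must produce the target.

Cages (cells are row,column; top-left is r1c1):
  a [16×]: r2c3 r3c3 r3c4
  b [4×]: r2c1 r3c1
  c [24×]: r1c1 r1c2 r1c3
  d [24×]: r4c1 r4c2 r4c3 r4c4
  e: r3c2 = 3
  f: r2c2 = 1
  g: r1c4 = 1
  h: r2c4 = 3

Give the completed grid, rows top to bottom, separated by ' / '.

G is a freebie, so r1c4 = 1.
Cage f is a single given cell, so r2c2 = 1.
H is a freebie, which forces r2c4 = 3.
E is a freebie, leaving r3c2 = 3.
Row 2 now contains 1, which forces r2c1 = 4.
Row 2 already has 4; hence r2c3 = 2.
The two cells of cage b must have product 4, which forces r3c1 = 1.
1 is placed in row 3; hence r3c3 = 4.
Row 3 now contains 4, leaving r3c4 = 2.
Column 1 now contains 1, leaving r4c1 = 3.
3 is placed in row 4; hence r4c3 = 1.
2 is placed in column 4; hence r4c4 = 4.
Column 1 now contains 3, which forces r1c1 = 2.
Cage c has product 24, leaving r1c2 = 4.
4 is placed in column 3, which forces r1c3 = 3.
4 is placed in row 4, so r4c2 = 2.

2 4 3 1 / 4 1 2 3 / 1 3 4 2 / 3 2 1 4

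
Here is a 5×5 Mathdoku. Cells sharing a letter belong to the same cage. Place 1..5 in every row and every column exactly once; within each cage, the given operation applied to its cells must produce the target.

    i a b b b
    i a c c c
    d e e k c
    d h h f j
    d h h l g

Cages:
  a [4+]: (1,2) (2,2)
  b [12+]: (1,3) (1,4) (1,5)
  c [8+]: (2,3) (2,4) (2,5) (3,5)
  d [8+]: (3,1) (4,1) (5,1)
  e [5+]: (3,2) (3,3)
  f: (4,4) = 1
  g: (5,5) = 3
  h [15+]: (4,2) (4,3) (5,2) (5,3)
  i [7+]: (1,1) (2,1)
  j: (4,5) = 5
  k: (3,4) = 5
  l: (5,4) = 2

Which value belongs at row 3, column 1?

K is a freebie, so (3,4) = 5.
Cage f is a single given cell, which forces (4,4) = 1.
J is a freebie; hence (4,5) = 5.
Cage l is a single given cell, leaving (5,4) = 2.
Cage g is given, so (5,5) = 3.
Cage b has sum 12, leaving (1,3) = 5.
Cage b needs sum 12, leaving (1,4) = 3.
3 is placed in column 5; hence (1,5) = 4.
Column 4 now contains 3, leaving (2,4) = 4.
5 is placed in column 3; hence (5,3) = 4.
Row 1 already has 4, so (1,1) = 2.
3 is placed in row 1; hence (1,2) = 1.
Cage i needs two cells with sum 7, which forces (2,1) = 5.
Cage a needs two cells with sum 4, so (2,2) = 3.
The 4 cells of cage c must have sum 8, so (2,3) = 1.
The 4 cells of cage c must have sum 8, so (2,5) = 2.
The 4 cells of cage c must have sum 8; hence (3,5) = 1.
The 4 cells of cage h must have sum 15, so (4,2) = 4.
Column 3 now contains 4; hence (4,3) = 2.
Column 1 now contains 5, leaving (5,1) = 1.
4 is placed in row 5, so (5,2) = 5.
The 3 cells of cage d must have sum 8, leaving (3,1) = 4.
Column 2 already has 4; hence (3,2) = 2.
Column 3 now contains 2, which forces (3,3) = 3.
Row 4 now contains 4; hence (4,1) = 3.
The full grid is 2 1 5 3 4 / 5 3 1 4 2 / 4 2 3 5 1 / 3 4 2 1 5 / 1 5 4 2 3.

4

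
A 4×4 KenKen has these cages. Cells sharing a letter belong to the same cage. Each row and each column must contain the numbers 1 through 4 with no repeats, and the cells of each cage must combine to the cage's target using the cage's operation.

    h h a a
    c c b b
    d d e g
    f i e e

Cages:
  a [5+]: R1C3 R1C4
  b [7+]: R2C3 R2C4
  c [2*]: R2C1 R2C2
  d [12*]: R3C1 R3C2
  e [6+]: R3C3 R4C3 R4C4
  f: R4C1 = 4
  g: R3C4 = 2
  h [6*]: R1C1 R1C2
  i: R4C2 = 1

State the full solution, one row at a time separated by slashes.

Cage g is given, so R3C4 = 2.
F is a freebie, which forces R4C1 = 4.
Cage i is a single given cell, leaving R4C2 = 1.
1 is placed in row 4; hence R4C4 = 3.
Cage c's pair has product 2, leaving R2C1 = 1.
Column 2 already has 1, which forces R2C2 = 2.
The two cells of cage b must have sum 7, so R2C3 = 3.
3 is placed in column 4, leaving R2C4 = 4.
4 is placed in column 1, leaving R3C1 = 3.
The two cells of cage d must have product 12; hence R3C2 = 4.
The 3 cells of cage e must have sum 6, leaving R3C3 = 1.
Row 4 already has 3, so R4C3 = 2.
3 is placed in column 1; hence R1C1 = 2.
Column 2 already has 2; hence R1C2 = 3.
Column 3 already has 1, leaving R1C3 = 4.
4 is placed in column 4, which forces R1C4 = 1.

2 3 4 1 / 1 2 3 4 / 3 4 1 2 / 4 1 2 3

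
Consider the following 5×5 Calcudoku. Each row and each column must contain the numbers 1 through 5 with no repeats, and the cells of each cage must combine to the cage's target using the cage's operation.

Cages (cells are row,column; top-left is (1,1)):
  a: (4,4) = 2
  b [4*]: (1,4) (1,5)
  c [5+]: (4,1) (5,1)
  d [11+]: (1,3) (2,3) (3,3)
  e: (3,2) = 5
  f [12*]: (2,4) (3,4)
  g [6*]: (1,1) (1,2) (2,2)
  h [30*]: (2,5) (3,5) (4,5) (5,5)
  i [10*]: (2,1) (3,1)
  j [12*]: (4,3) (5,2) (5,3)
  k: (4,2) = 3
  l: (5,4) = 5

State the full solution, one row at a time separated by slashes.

Cage e is a single given cell, which forces (3,2) = 5.
Cage k is given; hence (4,2) = 3.
Cage a is a single given cell; hence (4,4) = 2.
Cage l is given; hence (5,4) = 5.
The 3 cells of cage g must have product 6, so (1,1) = 3.
Cage i's pair has product 10; hence (2,1) = 5.
5 is placed in row 3, which forces (3,1) = 2.
Row 3 now contains 2, leaving (3,3) = 4.
4 is placed in row 3, so (3,4) = 3.
Row 3 already has 3, leaving (3,5) = 1.
4 is placed in column 3; hence (4,3) = 1.
Column 5 now contains 1; hence (4,5) = 5.
The 3 cells of cage j must have product 12, which forces (5,3) = 3.
Row 5 already has 3, leaving (5,5) = 2.
The 3 cells of cage d must have sum 11, leaving (1,3) = 5.
Cage b needs two cells with product 4, leaving (1,4) = 1.
Column 5 now contains 1; hence (1,5) = 4.
4 is placed in column 3, which forces (2,3) = 2.
3 is placed in column 4; hence (2,4) = 4.
Column 5 now contains 2, so (2,5) = 3.
1 is placed in row 4; hence (4,1) = 4.
The two cells of cage c must have sum 5, leaving (5,1) = 1.
Cage j has product 12, so (5,2) = 4.
Row 1 already has 1, which forces (1,2) = 2.
Row 2 already has 2; hence (2,2) = 1.

3 2 5 1 4 / 5 1 2 4 3 / 2 5 4 3 1 / 4 3 1 2 5 / 1 4 3 5 2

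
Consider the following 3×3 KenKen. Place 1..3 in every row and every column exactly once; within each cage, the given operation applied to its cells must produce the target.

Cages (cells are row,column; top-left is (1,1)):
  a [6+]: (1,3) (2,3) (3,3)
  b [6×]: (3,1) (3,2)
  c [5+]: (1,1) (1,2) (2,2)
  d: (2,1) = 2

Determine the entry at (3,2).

2

D is a freebie, leaving (2,1) = 2.
Row 2 now contains 2; hence (2,2) = 1.
Row 2 already has 1, leaving (2,3) = 3.
Column 1 now contains 2; hence (3,1) = 3.
Row 3 already has 3; hence (3,2) = 2.
Row 3 already has 2, so (3,3) = 1.
Column 1 now contains 2; hence (1,1) = 1.
Column 2 now contains 1, which forces (1,2) = 3.
Column 3 now contains 1, which forces (1,3) = 2.
The full grid is 1 3 2 / 2 1 3 / 3 2 1.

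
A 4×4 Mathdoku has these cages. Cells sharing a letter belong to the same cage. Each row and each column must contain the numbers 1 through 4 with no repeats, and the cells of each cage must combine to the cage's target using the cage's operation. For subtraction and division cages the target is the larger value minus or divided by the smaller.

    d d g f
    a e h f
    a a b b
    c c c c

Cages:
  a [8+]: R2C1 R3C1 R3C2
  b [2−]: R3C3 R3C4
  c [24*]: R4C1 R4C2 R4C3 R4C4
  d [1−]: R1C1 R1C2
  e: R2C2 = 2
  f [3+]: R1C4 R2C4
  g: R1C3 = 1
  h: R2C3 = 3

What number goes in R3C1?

1

Cage g is a single given cell; hence R1C3 = 1.
1 is placed in row 1, so R1C4 = 2.
Cage e is given; hence R2C2 = 2.
H is a freebie, which forces R2C3 = 3.
Column 4 already has 2, leaving R2C4 = 1.
1 is placed in row 2; hence R2C1 = 4.
The two cells of cage b must have difference 2; hence R3C3 = 2.
Cage b needs two cells with difference 2, which forces R3C4 = 4.
Column 3 already has 2, which forces R4C3 = 4.
Column 4 already has 4; hence R4C4 = 3.
Column 1 already has 4, so R1C1 = 3.
Cage d needs two cells with difference 1; hence R1C2 = 4.
Column 1 already has 3; hence R3C1 = 1.
Row 3 now contains 1; hence R3C2 = 3.
The 4 cells of cage c must have product 24, so R4C1 = 2.
Row 4 already has 3, which forces R4C2 = 1.
Filled in: 3 4 1 2 / 4 2 3 1 / 1 3 2 4 / 2 1 4 3.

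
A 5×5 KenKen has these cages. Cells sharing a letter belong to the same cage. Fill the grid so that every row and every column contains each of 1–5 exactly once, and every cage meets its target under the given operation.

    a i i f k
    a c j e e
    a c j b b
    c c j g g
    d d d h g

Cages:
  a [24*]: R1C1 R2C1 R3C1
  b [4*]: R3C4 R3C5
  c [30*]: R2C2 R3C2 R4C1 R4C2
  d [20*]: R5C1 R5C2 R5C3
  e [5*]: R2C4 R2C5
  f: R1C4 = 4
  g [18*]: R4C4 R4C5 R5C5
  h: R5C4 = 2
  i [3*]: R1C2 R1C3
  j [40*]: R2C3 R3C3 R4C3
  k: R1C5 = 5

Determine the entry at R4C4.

Cage f is a single given cell, which forces R1C4 = 4.
K is a freebie; hence R1C5 = 5.
5 is placed in column 5; hence R2C5 = 1.
Column 4 now contains 4, which forces R3C4 = 1.
1 is placed in column 5; hence R3C5 = 4.
Cage g has product 18, so R4C4 = 3.
Cage g needs product 18; hence R4C5 = 2.
H is a freebie; hence R5C4 = 2.
Cage g needs product 18, which forces R5C5 = 3.
Cage a needs product 24, so R2C1 = 4.
1 is placed in row 2, leaving R2C4 = 5.
Row 2 now contains 5, so R2C3 = 2.
Cage j needs product 40, which forces R3C3 = 5.
The 3 cells of cage j must have product 40, leaving R4C3 = 4.
Column 3 already has 4; hence R5C3 = 1.
Cage i needs two cells with product 3, so R1C2 = 1.
Column 3 now contains 1, which forces R1C3 = 3.
Row 2 now contains 2, so R2C2 = 3.
The 4 cells of cage c must have product 30, leaving R3C2 = 2.
1 is placed in column 2, which forces R4C2 = 5.
1 is placed in row 5; hence R5C1 = 5.
Cage d needs product 20; hence R5C2 = 4.
Row 1 now contains 3; hence R1C1 = 2.
Row 3 already has 2, leaving R3C1 = 3.
Row 4 already has 5, which forces R4C1 = 1.
The full grid is 2 1 3 4 5 / 4 3 2 5 1 / 3 2 5 1 4 / 1 5 4 3 2 / 5 4 1 2 3.

3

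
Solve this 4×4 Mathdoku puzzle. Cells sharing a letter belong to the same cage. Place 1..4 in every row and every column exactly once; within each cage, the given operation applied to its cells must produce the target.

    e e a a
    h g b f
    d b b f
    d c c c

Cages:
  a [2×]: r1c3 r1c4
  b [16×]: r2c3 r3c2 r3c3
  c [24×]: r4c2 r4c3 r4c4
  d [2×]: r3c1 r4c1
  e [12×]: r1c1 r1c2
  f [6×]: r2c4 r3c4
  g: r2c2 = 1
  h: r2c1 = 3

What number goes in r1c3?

2

H is a freebie; hence r2c1 = 3.
Cage g is given, which forces r2c2 = 1.
3 is placed in row 2, which forces r2c4 = 2.
Column 4 now contains 2, leaving r3c4 = 3.
Column 4 now contains 3, leaving r4c4 = 4.
Column 1 now contains 3; hence r1c1 = 4.
Cage e needs two cells with product 12, which forces r1c2 = 3.
Cage a needs two cells with product 2, so r1c3 = 2.
Column 4 now contains 2, leaving r1c4 = 1.
2 is placed in row 2, which forces r2c3 = 4.
Cage b needs product 16; hence r3c2 = 4.
Cage b needs product 16, so r3c3 = 1.
3 is placed in column 2, so r4c2 = 2.
Column 3 already has 2, leaving r4c3 = 3.
Row 3 now contains 1; hence r3c1 = 2.
2 is placed in row 4, leaving r4c1 = 1.
The full grid is 4 3 2 1 / 3 1 4 2 / 2 4 1 3 / 1 2 3 4.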